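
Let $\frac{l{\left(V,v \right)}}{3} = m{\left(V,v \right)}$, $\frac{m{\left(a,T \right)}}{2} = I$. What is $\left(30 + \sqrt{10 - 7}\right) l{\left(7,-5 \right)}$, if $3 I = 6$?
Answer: $360 + 12 \sqrt{3} \approx 380.78$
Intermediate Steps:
$I = 2$ ($I = \frac{1}{3} \cdot 6 = 2$)
$m{\left(a,T \right)} = 4$ ($m{\left(a,T \right)} = 2 \cdot 2 = 4$)
$l{\left(V,v \right)} = 12$ ($l{\left(V,v \right)} = 3 \cdot 4 = 12$)
$\left(30 + \sqrt{10 - 7}\right) l{\left(7,-5 \right)} = \left(30 + \sqrt{10 - 7}\right) 12 = \left(30 + \sqrt{3}\right) 12 = 360 + 12 \sqrt{3}$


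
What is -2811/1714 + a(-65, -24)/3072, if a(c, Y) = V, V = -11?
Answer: -4327123/2632704 ≈ -1.6436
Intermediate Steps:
a(c, Y) = -11
-2811/1714 + a(-65, -24)/3072 = -2811/1714 - 11/3072 = -4327123/2632704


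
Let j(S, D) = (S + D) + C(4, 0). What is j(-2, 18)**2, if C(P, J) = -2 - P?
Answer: 100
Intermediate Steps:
j(S, D) = -6 + D + S (j(S, D) = (S + D) + (-2 - 1*4) = (D + S) + (-2 - 4) = (D + S) - 6 = -6 + D + S)
j(-2, 18)**2 = (-6 + 18 - 2)**2 = 10**2 = 100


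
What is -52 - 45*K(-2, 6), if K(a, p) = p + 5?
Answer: -547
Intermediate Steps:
K(a, p) = 5 + p
-52 - 45*K(-2, 6) = -52 - 45*(5 + 6) = -52 - 45*11 = -52 - 495 = -547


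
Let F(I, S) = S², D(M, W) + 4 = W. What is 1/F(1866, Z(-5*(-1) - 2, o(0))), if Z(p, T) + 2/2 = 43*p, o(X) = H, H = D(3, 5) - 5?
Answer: 1/16384 ≈ 6.1035e-5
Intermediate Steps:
D(M, W) = -4 + W
H = -4 (H = (-4 + 5) - 5 = 1 - 5 = -4)
o(X) = -4
Z(p, T) = -1 + 43*p
1/F(1866, Z(-5*(-1) - 2, o(0))) = 1/((-1 + 43*(-5*(-1) - 2))²) = 1/((-1 + 43*(5 - 2))²) = 1/((-1 + 43*3)²) = 1/((-1 + 129)²) = 1/(128²) = 1/16384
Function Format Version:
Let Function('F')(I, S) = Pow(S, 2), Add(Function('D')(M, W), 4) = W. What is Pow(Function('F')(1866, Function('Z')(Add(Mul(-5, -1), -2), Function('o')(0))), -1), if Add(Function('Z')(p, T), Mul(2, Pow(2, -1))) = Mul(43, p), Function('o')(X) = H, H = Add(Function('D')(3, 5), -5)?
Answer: Rational(1, 16384) ≈ 6.1035e-5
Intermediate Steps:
Function('D')(M, W) = Add(-4, W)
H = -4 (H = Add(Add(-4, 5), -5) = Add(1, -5) = -4)
Function('o')(X) = -4
Function('Z')(p, T) = Add(-1, Mul(43, p))
Pow(Function('F')(1866, Function('Z')(Add(Mul(-5, -1), -2), Function('o')(0))), -1) = Pow(Pow(Add(-1, Mul(43, Add(Mul(-5, -1), -2))), 2), -1) = Pow(Pow(Add(-1, Mul(43, Add(5, -2))), 2), -1) = Pow(Pow(Add(-1, Mul(43, 3)), 2), -1) = Pow(Pow(Add(-1, 129), 2), -1) = Pow(Pow(128, 2), -1) = Pow(16384, -1) = Rational(1, 16384)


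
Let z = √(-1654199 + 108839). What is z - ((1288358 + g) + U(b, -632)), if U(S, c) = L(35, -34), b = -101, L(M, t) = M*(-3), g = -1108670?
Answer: -179583 + 4*I*√96585 ≈ -1.7958e+5 + 1243.1*I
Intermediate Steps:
L(M, t) = -3*M
U(S, c) = -105 (U(S, c) = -3*35 = -105)
z = 4*I*√96585 (z = √(-1545360) = 4*I*√96585 ≈ 1243.1*I)
z - ((1288358 + g) + U(b, -632)) = 4*I*√96585 - ((1288358 - 1108670) - 105) = 4*I*√96585 - (179688 - 105) = 4*I*√96585 - 1*179583 = 4*I*√96585 - 179583 = -179583 + 4*I*√96585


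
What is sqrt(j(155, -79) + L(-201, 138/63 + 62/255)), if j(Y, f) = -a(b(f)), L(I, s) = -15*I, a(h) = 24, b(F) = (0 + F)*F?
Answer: sqrt(2991) ≈ 54.690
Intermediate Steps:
b(F) = F**2 (b(F) = F*F = F**2)
j(Y, f) = -24 (j(Y, f) = -1*24 = -24)
sqrt(j(155, -79) + L(-201, 138/63 + 62/255)) = sqrt(-24 - 15*(-201)) = sqrt(-24 + 3015) = sqrt(2991)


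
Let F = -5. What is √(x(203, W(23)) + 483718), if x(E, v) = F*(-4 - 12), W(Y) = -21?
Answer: √483798 ≈ 695.56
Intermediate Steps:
x(E, v) = 80 (x(E, v) = -5*(-4 - 12) = -5*(-16) = 80)
√(x(203, W(23)) + 483718) = √(80 + 483718) = √483798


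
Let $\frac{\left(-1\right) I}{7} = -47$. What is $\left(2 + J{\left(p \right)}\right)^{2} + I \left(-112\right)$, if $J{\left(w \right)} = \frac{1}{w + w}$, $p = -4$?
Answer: $- \frac{2358047}{64} \approx -36845.0$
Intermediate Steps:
$J{\left(w \right)} = \frac{1}{2 w}$
$I = 329$ ($I = \left(-7\right) \left(-47\right) = 329$)
$\left(2 + J{\left(p \right)}\right)^{2} + I \left(-112\right) = \left(2 + \frac{1}{2 \left(-4\right)}\right)^{2} + 329 \left(-112\right) = \left(2 + \frac{1}{2} \left(- \frac{1}{4}\right)\right)^{2} - 36848 = \left(2 - \frac{1}{8}\right)^{2} - 36848 = \left(\frac{15}{8}\right)^{2} - 36848 = \frac{225}{64} - 36848 = - \frac{2358047}{64}$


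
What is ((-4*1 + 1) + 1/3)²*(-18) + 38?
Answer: -90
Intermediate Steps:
((-4*1 + 1) + 1/3)²*(-18) + 38 = ((-4 + 1) + 1*(⅓))²*(-18) + 38 = (-3 + ⅓)²*(-18) + 38 = (-8/3)²*(-18) + 38 = (64/9)*(-18) + 38 = -128 + 38 = -90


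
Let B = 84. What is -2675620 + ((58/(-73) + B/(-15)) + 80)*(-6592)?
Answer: -1153701972/365 ≈ -3.1608e+6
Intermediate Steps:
-2675620 + ((58/(-73) + B/(-15)) + 80)*(-6592) = -2675620 + ((58/(-73) + 84/(-15)) + 80)*(-6592) = -2675620 + ((58*(-1/73) + 84*(-1/15)) + 80)*(-6592) = -2675620 + ((-58/73 - 28/5) + 80)*(-6592) = -2675620 + (-2334/365 + 80)*(-6592) = -2675620 + (26866/365)*(-6592) = -2675620 - 177100672/365 = -1153701972/365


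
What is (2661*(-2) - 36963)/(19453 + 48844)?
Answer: -42285/68297 ≈ -0.61913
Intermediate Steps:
(2661*(-2) - 36963)/(19453 + 48844) = (-5322 - 36963)/68297 = -42285*1/68297 = -42285/68297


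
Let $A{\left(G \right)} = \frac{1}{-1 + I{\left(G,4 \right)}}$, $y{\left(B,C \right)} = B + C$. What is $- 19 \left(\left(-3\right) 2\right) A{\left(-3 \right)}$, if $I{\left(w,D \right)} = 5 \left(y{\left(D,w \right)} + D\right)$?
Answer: $\frac{19}{4} \approx 4.75$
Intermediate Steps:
$I{\left(w,D \right)} = 5 w + 10 D$ ($I{\left(w,D \right)} = 5 \left(\left(D + w\right) + D\right) = 5 \left(w + 2 D\right) = 5 w + 10 D$)
$A{\left(G \right)} = \frac{1}{39 + 5 G}$ ($A{\left(G \right)} = \frac{1}{-1 + \left(5 G + 10 \cdot 4\right)} = \frac{1}{-1 + \left(5 G + 40\right)} = \frac{1}{-1 + \left(40 + 5 G\right)} = \frac{1}{39 + 5 G}$)
$- 19 \left(\left(-3\right) 2\right) A{\left(-3 \right)} = \frac{\left(-19\right) \left(\left(-3\right) 2\right)}{39 + 5 \left(-3\right)} = \frac{\left(-19\right) \left(-6\right)}{39 - 15} = \frac{114}{24} = 114 \cdot \frac{1}{24} = \frac{19}{4}$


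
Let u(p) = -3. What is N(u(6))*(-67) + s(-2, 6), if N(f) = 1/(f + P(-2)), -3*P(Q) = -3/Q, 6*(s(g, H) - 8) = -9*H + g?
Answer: 374/21 ≈ 17.810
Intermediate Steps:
s(g, H) = 8 - 3*H/2 + g/6 (s(g, H) = 8 + (-9*H + g)/6 = 8 + (g - 9*H)/6 = 8 + (-3*H/2 + g/6) = 8 - 3*H/2 + g/6)
P(Q) = 1/Q (P(Q) = -(-1)/Q = 1/Q)
N(f) = 1/(-1/2 + f) (N(f) = 1/(f + 1/(-2)) = 1/(f - 1/2) = 1/(-1/2 + f))
N(u(6))*(-67) + s(-2, 6) = (2/(-1 + 2*(-3)))*(-67) + (8 - 3/2*6 + (1/6)*(-2)) = (2/(-1 - 6))*(-67) + (8 - 9 - 1/3) = (2/(-7))*(-67) - 4/3 = (2*(-1/7))*(-67) - 4/3 = -2/7*(-67) - 4/3 = 134/7 - 4/3 = 374/21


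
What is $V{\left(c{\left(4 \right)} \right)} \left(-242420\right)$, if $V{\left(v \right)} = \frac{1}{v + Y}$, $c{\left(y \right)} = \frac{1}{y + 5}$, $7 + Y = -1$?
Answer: $\frac{2181780}{71} \approx 30729.0$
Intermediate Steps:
$Y = -8$ ($Y = -7 - 1 = -8$)
$c{\left(y \right)} = \frac{1}{5 + y}$
$V{\left(v \right)} = \frac{1}{-8 + v}$ ($V{\left(v \right)} = \frac{1}{v - 8} = \frac{1}{-8 + v}$)
$V{\left(c{\left(4 \right)} \right)} \left(-242420\right) = \frac{1}{-8 + \frac{1}{5 + 4}} \left(-242420\right) = \frac{1}{-8 + \frac{1}{9}} \left(-242420\right) = \frac{1}{- \frac{71}{9}} \left(-242420\right) = \left(- \frac{9}{71}\right) \left(-242420\right) = \frac{2181780}{71}$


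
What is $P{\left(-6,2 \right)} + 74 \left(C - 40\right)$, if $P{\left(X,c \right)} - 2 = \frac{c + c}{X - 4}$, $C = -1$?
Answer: $- \frac{15162}{5} \approx -3032.4$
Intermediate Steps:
$P{\left(X,c \right)} = 2 + \frac{2 c}{-4 + X}$ ($P{\left(X,c \right)} = 2 + \frac{c + c}{X - 4} = 2 + \frac{2 c}{-4 + X}$)
$P{\left(-6,2 \right)} + 74 \left(C - 40\right) = \frac{2 \left(-4 - 6 + 2\right)}{-4 - 6} + 74 \left(-1 - 40\right) = 2 \frac{1}{-10} \left(-8\right) + 74 \left(-1 - 40\right) = 2 \left(- \frac{1}{10}\right) \left(-8\right) + 74 \left(-41\right) = \frac{8}{5} - 3034 = - \frac{15162}{5}$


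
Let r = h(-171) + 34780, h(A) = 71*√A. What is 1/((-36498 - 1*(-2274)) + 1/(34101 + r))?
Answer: (-213*√19 + 68881*I)/(-2357383343*I + 7289712*√19) ≈ -2.9219e-5 + 2.2204e-16*I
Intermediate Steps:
r = 34780 + 213*I*√19 (r = 71*√(-171) + 34780 = 71*(3*I*√19) + 34780 = 213*I*√19 + 34780 = 34780 + 213*I*√19 ≈ 34780.0 + 928.45*I)
1/((-36498 - 1*(-2274)) + 1/(34101 + r)) = 1/((-36498 - 1*(-2274)) + 1/(34101 + (34780 + 213*I*√19))) = 1/((-36498 + 2274) + 1/(68881 + 213*I*√19)) = 1/(-34224 + 1/(68881 + 213*I*√19))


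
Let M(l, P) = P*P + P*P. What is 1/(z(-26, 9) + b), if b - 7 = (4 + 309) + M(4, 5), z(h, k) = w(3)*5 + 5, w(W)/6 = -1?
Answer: 1/345 ≈ 0.0028986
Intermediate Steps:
w(W) = -6 (w(W) = 6*(-1) = -6)
z(h, k) = -25 (z(h, k) = -6*5 + 5 = -30 + 5 = -25)
M(l, P) = 2*P**2 (M(l, P) = P**2 + P**2 = 2*P**2)
b = 370 (b = 7 + ((4 + 309) + 2*5**2) = 7 + (313 + 2*25) = 7 + (313 + 50) = 7 + 363 = 370)
1/(z(-26, 9) + b) = 1/(-25 + 370) = 1/345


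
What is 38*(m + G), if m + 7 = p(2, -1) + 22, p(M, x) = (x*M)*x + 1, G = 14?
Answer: 1216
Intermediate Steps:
p(M, x) = 1 + M*x² (p(M, x) = (M*x)*x + 1 = M*x² + 1 = 1 + M*x²)
m = 18 (m = -7 + ((1 + 2*(-1)²) + 22) = -7 + ((1 + 2*1) + 22) = -7 + ((1 + 2) + 22) = -7 + (3 + 22) = -7 + 25 = 18)
38*(m + G) = 38*(18 + 14) = 38*32 = 1216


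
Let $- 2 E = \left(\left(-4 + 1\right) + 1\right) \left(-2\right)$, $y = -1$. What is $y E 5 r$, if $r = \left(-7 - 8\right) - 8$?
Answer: $-230$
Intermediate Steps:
$E = -2$ ($E = - \frac{\left(\left(-4 + 1\right) + 1\right) \left(-2\right)}{2} = - \frac{\left(-3 + 1\right) \left(-2\right)}{2} = - \frac{\left(-2\right) \left(-2\right)}{2} = \left(- \frac{1}{2}\right) 4 = -2$)
$r = -23$ ($r = -15 - 8 = -23$)
$y E 5 r = \left(-1\right) \left(-2\right) 5 \left(-23\right) = 2 \cdot 5 \left(-23\right) = 10 \left(-23\right) = -230$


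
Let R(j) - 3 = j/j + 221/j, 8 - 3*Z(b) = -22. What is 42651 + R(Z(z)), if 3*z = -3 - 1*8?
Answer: 426771/10 ≈ 42677.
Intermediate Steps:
z = -11/3 (z = (-3 - 1*8)/3 = (-3 - 8)/3 = (⅓)*(-11) = -11/3 ≈ -3.6667)
Z(b) = 10 (Z(b) = 8/3 - ⅓*(-22) = 8/3 + 22/3 = 10)
R(j) = 4 + 221/j (R(j) = 3 + (j/j + 221/j) = 3 + (1 + 221/j) = 4 + 221/j)
42651 + R(Z(z)) = 42651 + (4 + 221/10) = 42651 + 261/10 = 426771/10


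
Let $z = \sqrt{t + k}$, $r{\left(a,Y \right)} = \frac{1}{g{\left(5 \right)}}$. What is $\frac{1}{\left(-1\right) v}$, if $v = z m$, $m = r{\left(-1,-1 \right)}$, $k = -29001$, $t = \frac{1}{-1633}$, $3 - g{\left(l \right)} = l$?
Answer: $- \frac{i \sqrt{77336649322}}{23679317} \approx - 0.011744 i$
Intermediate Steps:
$g{\left(l \right)} = 3 - l$
$t = - \frac{1}{1633} \approx -0.00061237$
$r{\left(a,Y \right)} = - \frac{1}{2}$ ($r{\left(a,Y \right)} = \frac{1}{3 - 5} = \frac{1}{-2} = - \frac{1}{2}$)
$z = \frac{i \sqrt{77336649322}}{1633}$ ($z = \sqrt{- \frac{1}{1633} - 29001} = \sqrt{- \frac{47358634}{1633}} = \frac{i \sqrt{77336649322}}{1633} \approx 170.3 i$)
$m = - \frac{1}{2} \approx -0.5$
$v = - \frac{i \sqrt{77336649322}}{3266}$ ($v = \frac{i \sqrt{77336649322}}{1633} \left(- \frac{1}{2}\right) = - \frac{i \sqrt{77336649322}}{3266} \approx - 85.148 i$)
$\frac{1}{\left(-1\right) v} = \frac{1}{\left(-1\right) \left(- \frac{i \sqrt{77336649322}}{3266}\right)} = \frac{1}{\frac{1}{3266} i \sqrt{77336649322}} = - \frac{i \sqrt{77336649322}}{23679317}$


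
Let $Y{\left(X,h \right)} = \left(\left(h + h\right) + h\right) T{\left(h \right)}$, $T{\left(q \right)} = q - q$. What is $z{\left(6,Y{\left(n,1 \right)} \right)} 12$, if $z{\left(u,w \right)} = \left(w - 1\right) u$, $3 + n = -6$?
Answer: $-72$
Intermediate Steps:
$n = -9$ ($n = -3 - 6 = -9$)
$T{\left(q \right)} = 0$
$Y{\left(X,h \right)} = 0$ ($Y{\left(X,h \right)} = \left(\left(h + h\right) + h\right) 0 = \left(2 h + h\right) 0 = 3 h 0 = 0$)
$z{\left(u,w \right)} = u \left(-1 + w\right)$ ($z{\left(u,w \right)} = \left(-1 + w\right) u = u \left(-1 + w\right)$)
$z{\left(6,Y{\left(n,1 \right)} \right)} 12 = 6 \left(-1 + 0\right) 12 = 6 \left(-1\right) 12 = \left(-6\right) 12 = -72$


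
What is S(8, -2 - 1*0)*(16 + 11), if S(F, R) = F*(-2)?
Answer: -432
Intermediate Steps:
S(F, R) = -2*F
S(8, -2 - 1*0)*(16 + 11) = (-2*8)*(16 + 11) = -16*27 = -432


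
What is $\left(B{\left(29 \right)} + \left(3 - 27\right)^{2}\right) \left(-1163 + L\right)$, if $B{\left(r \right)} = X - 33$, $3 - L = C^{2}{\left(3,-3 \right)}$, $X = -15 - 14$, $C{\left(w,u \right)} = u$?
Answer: $-600866$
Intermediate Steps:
$X = -29$
$L = -6$ ($L = 3 - \left(-3\right)^{2} = 3 - 9 = -6$)
$B{\left(r \right)} = -62$ ($B{\left(r \right)} = -29 - 33 = -62$)
$\left(B{\left(29 \right)} + \left(3 - 27\right)^{2}\right) \left(-1163 + L\right) = \left(-62 + \left(3 - 27\right)^{2}\right) \left(-1163 - 6\right) = \left(-62 + \left(-24\right)^{2}\right) \left(-1169\right) = \left(-62 + 576\right) \left(-1169\right) = 514 \left(-1169\right) = -600866$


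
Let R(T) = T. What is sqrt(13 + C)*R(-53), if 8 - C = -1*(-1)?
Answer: -106*sqrt(5) ≈ -237.02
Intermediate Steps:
C = 7 (C = 8 - (-1)*(-1) = 8 - 1*1 = 8 - 1 = 7)
sqrt(13 + C)*R(-53) = sqrt(13 + 7)*(-53) = sqrt(20)*(-53) = (2*sqrt(5))*(-53) = -106*sqrt(5)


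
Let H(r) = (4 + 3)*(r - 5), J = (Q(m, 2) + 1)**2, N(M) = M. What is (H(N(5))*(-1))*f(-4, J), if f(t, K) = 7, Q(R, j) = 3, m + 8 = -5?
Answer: 0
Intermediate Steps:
m = -13 (m = -8 - 5 = -13)
J = 16 (J = (3 + 1)**2 = 4**2 = 16)
H(r) = -35 + 7*r (H(r) = 7*(-5 + r) = -35 + 7*r)
(H(N(5))*(-1))*f(-4, J) = ((-35 + 7*5)*(-1))*7 = ((-35 + 35)*(-1))*7 = (0*(-1))*7 = 0*7 = 0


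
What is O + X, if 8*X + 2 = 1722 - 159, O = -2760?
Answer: -20519/8 ≈ -2564.9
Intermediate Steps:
X = 1561/8 (X = -¼ + (1722 - 159)/8 = -¼ + (⅛)*1563 = -¼ + 1563/8 = 1561/8 ≈ 195.13)
O + X = -2760 + 1561/8 = -20519/8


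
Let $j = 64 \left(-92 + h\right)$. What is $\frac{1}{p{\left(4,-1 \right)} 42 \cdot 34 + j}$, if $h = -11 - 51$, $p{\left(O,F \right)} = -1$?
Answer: $- \frac{1}{11284} \approx -8.8621 \cdot 10^{-5}$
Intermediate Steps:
$h = -62$ ($h = -11 - 51 = -62$)
$j = -9856$ ($j = 64 \left(-92 - 62\right) = 64 \left(-154\right) = -9856$)
$\frac{1}{p{\left(4,-1 \right)} 42 \cdot 34 + j} = \frac{1}{\left(-1\right) 42 \cdot 34 - 9856} = \frac{1}{\left(-42\right) 34 - 9856} = \frac{1}{-1428 - 9856} = \frac{1}{-11284} = - \frac{1}{11284}$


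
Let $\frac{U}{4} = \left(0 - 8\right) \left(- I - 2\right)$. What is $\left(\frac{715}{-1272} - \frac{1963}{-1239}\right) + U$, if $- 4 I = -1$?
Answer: $\frac{38361209}{525336} \approx 73.022$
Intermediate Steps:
$I = \frac{1}{4}$ ($I = \left(- \frac{1}{4}\right) \left(-1\right) = \frac{1}{4} \approx 0.25$)
$U = 72$ ($U = 4 \left(0 - 8\right) \left(\left(-1\right) \frac{1}{4} - 2\right) = 4 \left(- 8 \left(- \frac{1}{4} - 2\right)\right) = 4 \left(\left(-8\right) \left(- \frac{9}{4}\right)\right) = 4 \cdot 18 = 72$)
$\left(\frac{715}{-1272} - \frac{1963}{-1239}\right) + U = \left(\frac{715}{-1272} - \frac{1963}{-1239}\right) + 72 = \left(715 \left(- \frac{1}{1272}\right) - - \frac{1963}{1239}\right) + 72 = \left(- \frac{715}{1272} + \frac{1963}{1239}\right) + 72 = \frac{537017}{525336} + 72 = \frac{38361209}{525336}$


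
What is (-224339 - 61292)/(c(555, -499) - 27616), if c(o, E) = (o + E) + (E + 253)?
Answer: 285631/27806 ≈ 10.272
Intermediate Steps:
c(o, E) = 253 + o + 2*E (c(o, E) = (E + o) + (253 + E) = 253 + o + 2*E)
(-224339 - 61292)/(c(555, -499) - 27616) = (-224339 - 61292)/((253 + 555 + 2*(-499)) - 27616) = -285631/((253 + 555 - 998) - 27616) = -285631/(-190 - 27616) = -285631/(-27806) = -285631*(-1/27806) = 285631/27806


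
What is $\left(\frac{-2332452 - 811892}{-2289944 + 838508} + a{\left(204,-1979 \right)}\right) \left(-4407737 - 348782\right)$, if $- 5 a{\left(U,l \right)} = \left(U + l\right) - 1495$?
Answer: $- \frac{161786791284224}{51837} \approx -3.1211 \cdot 10^{9}$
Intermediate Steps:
$a{\left(U,l \right)} = 299 - \frac{U}{5} - \frac{l}{5}$ ($a{\left(U,l \right)} = - \frac{\left(U + l\right) - 1495}{5} = - \frac{-1495 + U + l}{5} = 299 - \frac{U}{5} - \frac{l}{5}$)
$\left(\frac{-2332452 - 811892}{-2289944 + 838508} + a{\left(204,-1979 \right)}\right) \left(-4407737 - 348782\right) = \left(\frac{-2332452 - 811892}{-2289944 + 838508} - -654\right) \left(-4407737 - 348782\right) = \left(- \frac{3144344}{-1451436} + \left(299 - \frac{204}{5} + \frac{1979}{5}\right)\right) \left(-4756519\right) = \left(\left(-3144344\right) \left(- \frac{1}{1451436}\right) + 654\right) \left(-4756519\right) = \left(\frac{112298}{51837} + 654\right) \left(-4756519\right) = \frac{34013696}{51837} \left(-4756519\right) = - \frac{161786791284224}{51837}$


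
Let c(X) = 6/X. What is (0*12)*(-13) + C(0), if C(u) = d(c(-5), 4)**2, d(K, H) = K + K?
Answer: 144/25 ≈ 5.7600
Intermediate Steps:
d(K, H) = 2*K
C(u) = 144/25 (C(u) = (2*(6/(-5)))**2 = (2*(6*(-1/5)))**2 = (2*(-6/5))**2 = (-12/5)**2 = 144/25)
(0*12)*(-13) + C(0) = (0*12)*(-13) + 144/25 = 0*(-13) + 144/25 = 0 + 144/25 = 144/25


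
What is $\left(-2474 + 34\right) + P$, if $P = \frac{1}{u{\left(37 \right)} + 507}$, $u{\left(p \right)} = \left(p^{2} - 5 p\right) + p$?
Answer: $- \frac{4216319}{1728} \approx -2440.0$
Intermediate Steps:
$u{\left(p \right)} = p^{2} - 4 p$
$P = \frac{1}{1728}$ ($P = \frac{1}{37 \left(-4 + 37\right) + 507} = \frac{1}{37 \cdot 33 + 507} = \frac{1}{1221 + 507} = \frac{1}{1728} \approx 0.0005787$)
$\left(-2474 + 34\right) + P = \left(-2474 + 34\right) + \frac{1}{1728} = -2440 + \frac{1}{1728} = - \frac{4216319}{1728}$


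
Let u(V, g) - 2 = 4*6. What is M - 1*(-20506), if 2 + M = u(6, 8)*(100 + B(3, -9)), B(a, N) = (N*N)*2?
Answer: 27316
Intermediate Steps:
u(V, g) = 26 (u(V, g) = 2 + 4*6 = 2 + 24 = 26)
B(a, N) = 2*N**2 (B(a, N) = N**2*2 = 2*N**2)
M = 6810 (M = -2 + 26*(100 + 2*(-9)**2) = -2 + 26*(100 + 2*81) = -2 + 26*(100 + 162) = -2 + 26*262 = -2 + 6812 = 6810)
M - 1*(-20506) = 6810 - 1*(-20506) = 6810 + 20506 = 27316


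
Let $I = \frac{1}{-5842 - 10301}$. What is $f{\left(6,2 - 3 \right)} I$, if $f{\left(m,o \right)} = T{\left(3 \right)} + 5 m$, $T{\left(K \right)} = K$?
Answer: $- \frac{11}{5381} \approx -0.0020442$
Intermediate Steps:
$f{\left(m,o \right)} = 3 + 5 m$
$I = - \frac{1}{16143}$ ($I = \frac{1}{-16143} = - \frac{1}{16143} \approx -6.1946 \cdot 10^{-5}$)
$f{\left(6,2 - 3 \right)} I = \left(3 + 5 \cdot 6\right) \left(- \frac{1}{16143}\right) = \left(3 + 30\right) \left(- \frac{1}{16143}\right) = 33 \left(- \frac{1}{16143}\right) = - \frac{11}{5381}$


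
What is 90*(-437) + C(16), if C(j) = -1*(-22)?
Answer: -39308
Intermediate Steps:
C(j) = 22
90*(-437) + C(16) = 90*(-437) + 22 = -39330 + 22 = -39308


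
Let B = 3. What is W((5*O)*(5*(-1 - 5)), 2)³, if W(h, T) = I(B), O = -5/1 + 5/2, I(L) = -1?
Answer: -1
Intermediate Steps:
O = -5/2 (O = -5*1 + 5*(½) = -5 + 5/2 = -5/2 ≈ -2.5000)
W(h, T) = -1
W((5*O)*(5*(-1 - 5)), 2)³ = (-1)³ = -1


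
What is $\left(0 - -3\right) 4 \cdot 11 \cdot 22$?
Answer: $2904$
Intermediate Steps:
$\left(0 - -3\right) 4 \cdot 11 \cdot 22 = \left(0 + 3\right) 4 \cdot 11 \cdot 22 = 3 \cdot 4 \cdot 11 \cdot 22 = 12 \cdot 11 \cdot 22 = 132 \cdot 22 = 2904$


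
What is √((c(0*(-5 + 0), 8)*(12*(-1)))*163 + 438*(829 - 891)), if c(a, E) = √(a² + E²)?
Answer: 6*I*√1189 ≈ 206.89*I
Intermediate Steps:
c(a, E) = √(E² + a²)
√((c(0*(-5 + 0), 8)*(12*(-1)))*163 + 438*(829 - 891)) = √((√(8² + (0*(-5 + 0))²)*(12*(-1)))*163 + 438*(829 - 891)) = √((√(64 + (0*(-5))²)*(-12))*163 + 438*(-62)) = √((√(64 + 0²)*(-12))*163 - 27156) = √((√(64 + 0)*(-12))*163 - 27156) = √((√64*(-12))*163 - 27156) = √((8*(-12))*163 - 27156) = √(-96*163 - 27156) = √(-15648 - 27156) = √(-42804) = 6*I*√1189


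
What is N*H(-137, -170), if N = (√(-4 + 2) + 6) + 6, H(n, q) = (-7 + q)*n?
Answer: 290988 + 24249*I*√2 ≈ 2.9099e+5 + 34293.0*I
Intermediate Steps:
H(n, q) = n*(-7 + q)
N = 12 + I*√2 (N = (√(-2) + 6) + 6 = (I*√2 + 6) + 6 = (6 + I*√2) + 6 = 12 + I*√2 ≈ 12.0 + 1.4142*I)
N*H(-137, -170) = (12 + I*√2)*(-137*(-7 - 170)) = (12 + I*√2)*(-137*(-177)) = (12 + I*√2)*24249 = 290988 + 24249*I*√2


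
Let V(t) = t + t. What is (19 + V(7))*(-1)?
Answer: -33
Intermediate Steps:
V(t) = 2*t
(19 + V(7))*(-1) = (19 + 2*7)*(-1) = (19 + 14)*(-1) = 33*(-1) = -33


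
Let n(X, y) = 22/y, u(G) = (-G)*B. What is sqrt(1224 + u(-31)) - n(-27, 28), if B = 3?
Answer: -11/14 + sqrt(1317) ≈ 35.505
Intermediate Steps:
u(G) = -3*G (u(G) = -G*3 = -3*G)
sqrt(1224 + u(-31)) - n(-27, 28) = sqrt(1224 - 3*(-31)) - 22/28 = sqrt(1224 + 93) - 22/28 = sqrt(1317) - 1*11/14 = sqrt(1317) - 11/14 = -11/14 + sqrt(1317)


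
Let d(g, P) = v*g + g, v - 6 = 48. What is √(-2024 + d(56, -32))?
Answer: 4*√66 ≈ 32.496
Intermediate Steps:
v = 54 (v = 6 + 48 = 54)
d(g, P) = 55*g (d(g, P) = 54*g + g = 55*g)
√(-2024 + d(56, -32)) = √(-2024 + 55*56) = √(-2024 + 3080) = √1056 = 4*√66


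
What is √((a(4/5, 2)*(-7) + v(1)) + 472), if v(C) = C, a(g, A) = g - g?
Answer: √473 ≈ 21.749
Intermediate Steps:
a(g, A) = 0
√((a(4/5, 2)*(-7) + v(1)) + 472) = √((0*(-7) + 1) + 472) = √((0 + 1) + 472) = √(1 + 472) = √473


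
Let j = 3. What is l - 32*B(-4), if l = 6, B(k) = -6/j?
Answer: 70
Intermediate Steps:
B(k) = -2 (B(k) = -6/3 = -6*⅓ = -2)
l - 32*B(-4) = 6 - 32*(-2) = 6 + 64 = 70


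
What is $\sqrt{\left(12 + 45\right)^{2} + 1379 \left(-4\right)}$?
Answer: $i \sqrt{2267} \approx 47.613 i$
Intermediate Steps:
$\sqrt{\left(12 + 45\right)^{2} + 1379 \left(-4\right)} = \sqrt{57^{2} - 5516} = \sqrt{3249 - 5516} = \sqrt{-2267} = i \sqrt{2267}$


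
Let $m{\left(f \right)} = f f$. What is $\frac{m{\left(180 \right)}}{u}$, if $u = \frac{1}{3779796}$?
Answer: $122465390400$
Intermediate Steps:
$m{\left(f \right)} = f^{2}$
$u = \frac{1}{3779796} \approx 2.6456 \cdot 10^{-7}$
$\frac{m{\left(180 \right)}}{u} = 180^{2} \frac{1}{\frac{1}{3779796}} = 32400 \cdot 3779796 = 122465390400$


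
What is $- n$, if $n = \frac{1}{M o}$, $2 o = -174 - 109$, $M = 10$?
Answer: $\frac{1}{1415} \approx 0.00070671$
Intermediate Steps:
$o = - \frac{283}{2}$ ($o = \frac{-174 - 109}{2} = \frac{1}{2} \left(-283\right) = - \frac{283}{2} \approx -141.5$)
$n = - \frac{1}{1415}$ ($n = \frac{1}{10 \left(- \frac{283}{2}\right)} = \frac{1}{-1415} = - \frac{1}{1415} \approx -0.00070671$)
$- n = \left(-1\right) \left(- \frac{1}{1415}\right) = \frac{1}{1415}$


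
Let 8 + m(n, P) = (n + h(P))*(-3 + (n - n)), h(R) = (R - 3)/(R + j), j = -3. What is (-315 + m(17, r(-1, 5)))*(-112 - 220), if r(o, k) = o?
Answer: 125164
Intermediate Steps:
h(R) = 1 (h(R) = (R - 3)/(R - 3) = (-3 + R)/(-3 + R) = 1)
m(n, P) = -11 - 3*n (m(n, P) = -8 + (n + 1)*(-3 + (n - n)) = -8 + (1 + n)*(-3 + 0) = -8 + (1 + n)*(-3) = -8 + (-3 - 3*n) = -11 - 3*n)
(-315 + m(17, r(-1, 5)))*(-112 - 220) = (-315 + (-11 - 3*17))*(-112 - 220) = (-315 + (-11 - 51))*(-332) = (-315 - 62)*(-332) = -377*(-332) = 125164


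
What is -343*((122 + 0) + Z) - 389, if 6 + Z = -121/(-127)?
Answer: -5143982/127 ≈ -40504.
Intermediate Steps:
Z = -641/127 (Z = -6 - 121/(-127) = -6 - 121*(-1/127) = -6 + 121/127 = -641/127 ≈ -5.0472)
-343*((122 + 0) + Z) - 389 = -343*((122 + 0) - 641/127) - 389 = -343*(122 - 641/127) - 389 = -343*14853/127 - 389 = -5094579/127 - 389 = -5143982/127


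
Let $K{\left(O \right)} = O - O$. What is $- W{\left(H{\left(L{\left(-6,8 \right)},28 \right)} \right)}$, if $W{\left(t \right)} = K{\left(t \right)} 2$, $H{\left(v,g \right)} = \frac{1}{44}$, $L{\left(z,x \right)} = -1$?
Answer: $0$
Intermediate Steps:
$K{\left(O \right)} = 0$
$H{\left(v,g \right)} = \frac{1}{44}$
$W{\left(t \right)} = 0$ ($W{\left(t \right)} = 0 \cdot 2 = 0$)
$- W{\left(H{\left(L{\left(-6,8 \right)},28 \right)} \right)} = \left(-1\right) 0 = 0$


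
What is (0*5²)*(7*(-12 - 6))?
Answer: 0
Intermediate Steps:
(0*5²)*(7*(-12 - 6)) = (0*25)*(7*(-18)) = 0*(-126) = 0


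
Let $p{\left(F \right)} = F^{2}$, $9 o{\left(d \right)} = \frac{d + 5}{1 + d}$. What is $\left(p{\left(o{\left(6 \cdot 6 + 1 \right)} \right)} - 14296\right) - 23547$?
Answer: $- \frac{122951858}{3249} \approx -37843.0$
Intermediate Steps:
$o{\left(d \right)} = \frac{5 + d}{9 \left(1 + d\right)}$ ($o{\left(d \right)} = \frac{\left(d + 5\right) \frac{1}{1 + d}}{9} = \frac{\left(5 + d\right) \frac{1}{1 + d}}{9} = \frac{\frac{1}{1 + d} \left(5 + d\right)}{9} = \frac{5 + d}{9 \left(1 + d\right)}$)
$\left(p{\left(o{\left(6 \cdot 6 + 1 \right)} \right)} - 14296\right) - 23547 = \left(\left(\frac{5 + \left(6 \cdot 6 + 1\right)}{9 \left(1 + \left(6 \cdot 6 + 1\right)\right)}\right)^{2} - 14296\right) - 23547 = \left(\left(\frac{5 + \left(36 + 1\right)}{9 \left(1 + \left(36 + 1\right)\right)}\right)^{2} - 14296\right) - 23547 = \left(\left(\frac{5 + 37}{9 \left(1 + 37\right)}\right)^{2} - 14296\right) - 23547 = \left(\left(\frac{1}{9} \cdot \frac{1}{38} \cdot 42\right)^{2} - 14296\right) - 23547 = \left(\left(\frac{7}{57}\right)^{2} - 14296\right) - 23547 = \left(\frac{49}{3249} - 14296\right) - 23547 = - \frac{46447655}{3249} - 23547 = - \frac{122951858}{3249}$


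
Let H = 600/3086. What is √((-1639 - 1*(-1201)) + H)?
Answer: I*√1042348962/1543 ≈ 20.924*I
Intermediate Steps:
H = 300/1543 (H = 600*(1/3086) = 300/1543 ≈ 0.19443)
√((-1639 - 1*(-1201)) + H) = √((-1639 - 1*(-1201)) + 300/1543) = √((-1639 + 1201) + 300/1543) = √(-438 + 300/1543) = √(-675534/1543) = I*√1042348962/1543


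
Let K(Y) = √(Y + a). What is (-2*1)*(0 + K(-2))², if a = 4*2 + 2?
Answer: -16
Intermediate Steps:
a = 10 (a = 8 + 2 = 10)
K(Y) = √(10 + Y) (K(Y) = √(Y + 10) = √(10 + Y))
(-2*1)*(0 + K(-2))² = (-2*1)*(0 + √(10 - 2))² = -2*(0 + √8)² = -2*(0 + 2*√2)² = -2*(2*√2)² = -2*8 = -16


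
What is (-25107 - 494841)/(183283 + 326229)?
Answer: -129987/127378 ≈ -1.0205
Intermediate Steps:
(-25107 - 494841)/(183283 + 326229) = -519948/509512 = -519948*1/509512 = -129987/127378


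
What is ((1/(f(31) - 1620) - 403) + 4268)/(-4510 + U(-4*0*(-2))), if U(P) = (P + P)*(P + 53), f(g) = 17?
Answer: -3097797/3614765 ≈ -0.85698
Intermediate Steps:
U(P) = 2*P*(53 + P) (U(P) = (2*P)*(53 + P) = 2*P*(53 + P))
((1/(f(31) - 1620) - 403) + 4268)/(-4510 + U(-4*0*(-2))) = ((1/(17 - 1620) - 403) + 4268)/(-4510 + 2*(-4*0*(-2))*(53 - 4*0*(-2))) = ((1/(-1603) - 403) + 4268)/(-4510 + 2*(0*(-2))*(53 + 0*(-2))) = ((-1/1603 - 403) + 4268)/(-4510 + 2*0*(53 + 0)) = (-646010/1603 + 4268)/(-4510 + 2*0*53) = 6195594/(1603*(-4510 + 0)) = (6195594/1603)/(-4510) = (6195594/1603)*(-1/4510) = -3097797/3614765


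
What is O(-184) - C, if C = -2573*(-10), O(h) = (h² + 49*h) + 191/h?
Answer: -163951/184 ≈ -891.04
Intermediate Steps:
O(h) = h² + 49*h + 191/h
C = 25730
O(-184) - C = (191 + (-184)²*(49 - 184))/(-184) - 1*25730 = -(191 + 33856*(-135))/184 - 25730 = -(191 - 4570560)/184 - 25730 = -1/184*(-4570369) - 25730 = 4570369/184 - 25730 = -163951/184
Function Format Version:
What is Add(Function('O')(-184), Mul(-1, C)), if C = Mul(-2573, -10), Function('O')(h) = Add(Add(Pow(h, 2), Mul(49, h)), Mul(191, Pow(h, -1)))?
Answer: Rational(-163951, 184) ≈ -891.04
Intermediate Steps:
Function('O')(h) = Add(Pow(h, 2), Mul(49, h), Mul(191, Pow(h, -1)))
C = 25730
Add(Function('O')(-184), Mul(-1, C)) = Add(Mul(Pow(-184, -1), Add(191, Mul(Pow(-184, 2), Add(49, -184)))), Mul(-1, 25730)) = Add(Mul(Rational(-1, 184), Add(191, Mul(33856, -135))), -25730) = Add(Mul(Rational(-1, 184), Add(191, -4570560)), -25730) = Add(Mul(Rational(-1, 184), -4570369), -25730) = Add(Rational(4570369, 184), -25730) = Rational(-163951, 184)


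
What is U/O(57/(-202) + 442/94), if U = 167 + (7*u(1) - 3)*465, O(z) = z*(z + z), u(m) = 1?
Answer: 91352872486/1760893369 ≈ 51.879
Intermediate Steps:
O(z) = 2*z² (O(z) = z*(2*z) = 2*z²)
U = 2027 (U = 167 + (7*1 - 3)*465 = 167 + (7 - 3)*465 = 167 + 4*465 = 167 + 1860 = 2027)
U/O(57/(-202) + 442/94) = 2027/((2*(57/(-202) + 442/94)²)) = 2027/((2*(57*(-1/202) + 442*(1/94))²)) = 2027/((2*(-57/202 + 221/47)²)) = 2027/((2*(41963/9494)²)) = 2027/((2*(1760893369/90136036))) = 2027/(1760893369/45068018) = 2027*(45068018/1760893369) = 91352872486/1760893369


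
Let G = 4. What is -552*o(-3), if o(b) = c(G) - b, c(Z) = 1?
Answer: -2208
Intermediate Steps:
o(b) = 1 - b
-552*o(-3) = -552*(1 - 1*(-3)) = -552*(1 + 3) = -552*4 = -2208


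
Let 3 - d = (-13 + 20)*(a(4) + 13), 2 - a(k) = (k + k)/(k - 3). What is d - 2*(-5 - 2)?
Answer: -32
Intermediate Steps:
a(k) = 2 - 2*k/(-3 + k) (a(k) = 2 - (k + k)/(k - 3) = 2 - 2*k/(-3 + k))
d = -46 (d = 3 - (-13 + 20)*(-6/(-3 + 4) + 13) = 3 - 7*(-6/1 + 13) = 3 - 7*(-6*1 + 13) = 3 - 7*(-6 + 13) = 3 - 7*7 = 3 - 1*49 = 3 - 49 = -46)
d - 2*(-5 - 2) = -46 - 2*(-5 - 2) = -46 - 2*(-7) = -46 - 1*(-14) = -46 + 14 = -32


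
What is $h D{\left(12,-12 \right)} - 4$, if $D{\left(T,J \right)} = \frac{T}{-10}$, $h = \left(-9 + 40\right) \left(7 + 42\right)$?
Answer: $- \frac{9134}{5} \approx -1826.8$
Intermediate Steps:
$h = 1519$ ($h = 31 \cdot 49 = 1519$)
$D{\left(T,J \right)} = - \frac{T}{10}$ ($D{\left(T,J \right)} = T \left(- \frac{1}{10}\right) = - \frac{T}{10}$)
$h D{\left(12,-12 \right)} - 4 = 1519 \left(\left(- \frac{1}{10}\right) 12\right) - 4 = 1519 \left(- \frac{6}{5}\right) - 4 = - \frac{9114}{5} - 4 = - \frac{9134}{5}$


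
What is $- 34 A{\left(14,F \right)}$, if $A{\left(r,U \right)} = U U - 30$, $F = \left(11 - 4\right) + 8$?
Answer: $-6630$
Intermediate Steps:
$F = 15$ ($F = 7 + 8 = 15$)
$A{\left(r,U \right)} = -30 + U^{2}$ ($A{\left(r,U \right)} = U^{2} - 30 = -30 + U^{2}$)
$- 34 A{\left(14,F \right)} = - 34 \left(-30 + 15^{2}\right) = - 34 \left(-30 + 225\right) = \left(-34\right) 195 = -6630$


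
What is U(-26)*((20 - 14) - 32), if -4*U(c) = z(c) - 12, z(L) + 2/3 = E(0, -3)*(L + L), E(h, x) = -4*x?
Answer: -12415/3 ≈ -4138.3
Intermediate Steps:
z(L) = -⅔ + 24*L (z(L) = -⅔ + (-4*(-3))*(L + L) = -⅔ + 12*(2*L) = -⅔ + 24*L)
U(c) = 19/6 - 6*c (U(c) = -((-⅔ + 24*c) - 12)/4 = -(-38/3 + 24*c)/4 = 19/6 - 6*c)
U(-26)*((20 - 14) - 32) = (19/6 - 6*(-26))*((20 - 14) - 32) = (19/6 + 156)*(6 - 32) = (955/6)*(-26) = -12415/3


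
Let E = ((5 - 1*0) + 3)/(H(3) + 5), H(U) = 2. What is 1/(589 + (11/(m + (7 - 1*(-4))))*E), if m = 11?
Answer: 7/4127 ≈ 0.0016961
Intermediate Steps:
E = 8/7 (E = ((5 - 1*0) + 3)/(2 + 5) = ((5 + 0) + 3)/7 = (5 + 3)*(⅐) = 8*(⅐) = 8/7 ≈ 1.1429)
1/(589 + (11/(m + (7 - 1*(-4))))*E) = 1/(589 + (11/(11 + (7 - 1*(-4))))*(8/7)) = 1/(589 + (11/(11 + (7 + 4)))*(8/7)) = 1/(589 + (11/(11 + 11))*(8/7)) = 1/(589 + (11/22)*(8/7)) = 1/(589 + ((1/22)*11)*(8/7)) = 1/(589 + (½)*(8/7)) = 1/(589 + 4/7) = 1/(4127/7) = 7/4127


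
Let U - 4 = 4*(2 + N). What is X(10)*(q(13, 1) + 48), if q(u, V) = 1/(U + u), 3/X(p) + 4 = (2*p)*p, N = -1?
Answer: 1009/1372 ≈ 0.73542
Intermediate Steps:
U = 8 (U = 4 + 4*(2 - 1) = 4 + 4*1 = 4 + 4 = 8)
X(p) = 3/(-4 + 2*p²) (X(p) = 3/(-4 + (2*p)*p) = 3/(-4 + 2*p²))
q(u, V) = 1/(8 + u)
X(10)*(q(13, 1) + 48) = (3/(2*(-2 + 10²)))*(1/(8 + 13) + 48) = (3/(2*(-2 + 100)))*(1/21 + 48) = ((3/2)/98)*(1/21 + 48) = ((3/2)*(1/98))*(1009/21) = (3/196)*(1009/21) = 1009/1372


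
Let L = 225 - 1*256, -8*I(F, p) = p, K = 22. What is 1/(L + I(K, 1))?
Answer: -8/249 ≈ -0.032129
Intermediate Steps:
I(F, p) = -p/8
L = -31 (L = 225 - 256 = -31)
1/(L + I(K, 1)) = 1/(-31 - 1/8*1) = 1/(-31 - 1/8) = 1/(-249/8) = -8/249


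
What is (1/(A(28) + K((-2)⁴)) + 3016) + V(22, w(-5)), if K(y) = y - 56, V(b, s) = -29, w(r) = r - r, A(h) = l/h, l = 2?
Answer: 1669719/559 ≈ 2987.0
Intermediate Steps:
A(h) = 2/h
w(r) = 0
K(y) = -56 + y
(1/(A(28) + K((-2)⁴)) + 3016) + V(22, w(-5)) = (1/(2/28 + (-56 + (-2)⁴)) + 3016) - 29 = (1/(2*(1/28) + (-56 + 16)) + 3016) - 29 = (1/(1/14 - 40) + 3016) - 29 = (1/(-559/14) + 3016) - 29 = (-14/559 + 3016) - 29 = 1685930/559 - 29 = 1669719/559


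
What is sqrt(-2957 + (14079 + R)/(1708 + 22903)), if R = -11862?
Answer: I*sqrt(1791004243610)/24611 ≈ 54.378*I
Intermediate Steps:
sqrt(-2957 + (14079 + R)/(1708 + 22903)) = sqrt(-2957 + (14079 - 11862)/(1708 + 22903)) = sqrt(-2957 + 2217/24611) = sqrt(-72772510/24611) = I*sqrt(1791004243610)/24611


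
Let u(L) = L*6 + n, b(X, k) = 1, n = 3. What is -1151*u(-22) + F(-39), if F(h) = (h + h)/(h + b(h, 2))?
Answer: 2821140/19 ≈ 1.4848e+5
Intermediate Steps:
u(L) = 3 + 6*L (u(L) = L*6 + 3 = 6*L + 3 = 3 + 6*L)
F(h) = 2*h/(1 + h) (F(h) = (h + h)/(h + 1) = (2*h)/(1 + h) = 2*h/(1 + h))
-1151*u(-22) + F(-39) = -1151*(3 + 6*(-22)) + 2*(-39)/(1 - 39) = -1151*(3 - 132) + 2*(-39)/(-38) = -1151*(-129) + 2*(-39)*(-1/38) = 148479 + 39/19 = 2821140/19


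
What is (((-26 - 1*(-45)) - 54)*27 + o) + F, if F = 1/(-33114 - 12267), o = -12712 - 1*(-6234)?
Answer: -336863164/45381 ≈ -7423.0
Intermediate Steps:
o = -6478 (o = -12712 + 6234 = -6478)
F = -1/45381 (F = 1/(-45381) = -1/45381 ≈ -2.2036e-5)
(((-26 - 1*(-45)) - 54)*27 + o) + F = (((-26 - 1*(-45)) - 54)*27 - 6478) - 1/45381 = (((-26 + 45) - 54)*27 - 6478) - 1/45381 = ((19 - 54)*27 - 6478) - 1/45381 = (-35*27 - 6478) - 1/45381 = (-945 - 6478) - 1/45381 = -7423 - 1/45381 = -336863164/45381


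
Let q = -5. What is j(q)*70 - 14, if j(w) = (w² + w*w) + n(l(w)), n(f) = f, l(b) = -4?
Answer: 3206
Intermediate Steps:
j(w) = -4 + 2*w² (j(w) = (w² + w*w) - 4 = (w² + w²) - 4 = 2*w² - 4 = -4 + 2*w²)
j(q)*70 - 14 = (-4 + 2*(-5)²)*70 - 14 = (-4 + 2*25)*70 - 14 = (-4 + 50)*70 - 14 = 46*70 - 14 = 3220 - 14 = 3206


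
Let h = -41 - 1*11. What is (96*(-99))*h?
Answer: 494208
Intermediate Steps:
h = -52 (h = -41 - 11 = -52)
(96*(-99))*h = (96*(-99))*(-52) = -9504*(-52) = 494208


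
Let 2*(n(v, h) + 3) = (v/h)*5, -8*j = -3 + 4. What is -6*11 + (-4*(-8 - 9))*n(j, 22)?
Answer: -23845/88 ≈ -270.97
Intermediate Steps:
j = -⅛ (j = -(-3 + 4)/8 = -⅛*1 = -⅛ ≈ -0.12500)
n(v, h) = -3 + 5*v/(2*h) (n(v, h) = -3 + ((v/h)*5)/2 = -3 + (5*v/h)/2 = -3 + 5*v/(2*h))
-6*11 + (-4*(-8 - 9))*n(j, 22) = -6*11 + (-4*(-8 - 9))*(-3 + (5/2)*(-⅛)/22) = -66 + (-4*(-17))*(-3 + (5/2)*(-⅛)*(1/22)) = -66 + 68*(-3 - 5/352) = -66 + 68*(-1061/352) = -66 - 18037/88 = -23845/88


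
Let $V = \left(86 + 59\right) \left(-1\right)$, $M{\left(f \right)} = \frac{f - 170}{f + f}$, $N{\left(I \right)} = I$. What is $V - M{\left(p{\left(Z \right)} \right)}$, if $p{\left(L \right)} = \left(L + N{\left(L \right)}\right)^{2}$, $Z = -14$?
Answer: $- \frac{113987}{784} \approx -145.39$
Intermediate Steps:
$p{\left(L \right)} = 4 L^{2}$ ($p{\left(L \right)} = \left(L + L\right)^{2} = \left(2 L\right)^{2} = 4 L^{2}$)
$M{\left(f \right)} = \frac{-170 + f}{2 f}$
$V = -145$ ($V = 145 \left(-1\right) = -145$)
$V - M{\left(p{\left(Z \right)} \right)} = -145 - \frac{-170 + 4 \left(-14\right)^{2}}{2 \cdot 4 \left(-14\right)^{2}} = -145 - \frac{-170 + 4 \cdot 196}{2 \cdot 4 \cdot 196} = -145 - \frac{-170 + 784}{2 \cdot 784} = -145 - \frac{1}{2} \cdot \frac{1}{784} \cdot 614 = -145 - \frac{307}{784} = - \frac{113987}{784}$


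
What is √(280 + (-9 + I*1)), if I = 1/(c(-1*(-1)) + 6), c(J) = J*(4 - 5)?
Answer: 2*√1695/5 ≈ 16.468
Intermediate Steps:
c(J) = -J (c(J) = J*(-1) = -J)
I = ⅕ (I = 1/(-(-1)*(-1) + 6) = 1/(-1*1 + 6) = 1/(-1 + 6) = 1/5 = ⅕ ≈ 0.20000)
√(280 + (-9 + I*1)) = √(280 + (-9 + (⅕)*1)) = √(280 + (-9 + ⅕)) = √(280 - 44/5) = √(1356/5) = 2*√1695/5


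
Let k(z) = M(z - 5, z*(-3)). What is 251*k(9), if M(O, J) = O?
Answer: 1004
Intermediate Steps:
k(z) = -5 + z (k(z) = z - 5 = -5 + z)
251*k(9) = 251*(-5 + 9) = 251*4 = 1004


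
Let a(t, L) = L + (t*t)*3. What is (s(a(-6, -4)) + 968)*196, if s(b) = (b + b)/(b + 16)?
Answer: 2851016/15 ≈ 1.9007e+5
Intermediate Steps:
a(t, L) = L + 3*t² (a(t, L) = L + t²*3 = L + 3*t²)
s(b) = 2*b/(16 + b) (s(b) = (2*b)/(16 + b) = 2*b/(16 + b))
(s(a(-6, -4)) + 968)*196 = (2*(-4 + 3*(-6)²)/(16 + (-4 + 3*(-6)²)) + 968)*196 = (2*(-4 + 3*36)/(16 + (-4 + 3*36)) + 968)*196 = (2*(-4 + 108)/(16 + (-4 + 108)) + 968)*196 = (2*104/(16 + 104) + 968)*196 = (2*104/120 + 968)*196 = (2*104*(1/120) + 968)*196 = (26/15 + 968)*196 = (14546/15)*196 = 2851016/15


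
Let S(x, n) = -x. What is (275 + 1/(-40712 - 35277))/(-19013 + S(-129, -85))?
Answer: -10448487/717488138 ≈ -0.014563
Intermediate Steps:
(275 + 1/(-40712 - 35277))/(-19013 + S(-129, -85)) = (275 + 1/(-40712 - 35277))/(-19013 - 1*(-129)) = (275 + 1/(-75989))/(-19013 + 129) = (275 - 1/75989)/(-18884) = (20896974/75989)*(-1/18884) = -10448487/717488138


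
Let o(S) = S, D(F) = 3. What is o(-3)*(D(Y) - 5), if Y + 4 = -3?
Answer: 6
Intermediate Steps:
Y = -7 (Y = -4 - 3 = -7)
o(-3)*(D(Y) - 5) = -3*(3 - 5) = -3*(-2) = 6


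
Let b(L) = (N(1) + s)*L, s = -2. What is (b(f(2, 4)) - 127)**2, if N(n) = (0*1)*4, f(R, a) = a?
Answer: 18225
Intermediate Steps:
N(n) = 0 (N(n) = 0*4 = 0)
b(L) = -2*L (b(L) = (0 - 2)*L = -2*L)
(b(f(2, 4)) - 127)**2 = (-2*4 - 127)**2 = (-8 - 127)**2 = (-135)**2 = 18225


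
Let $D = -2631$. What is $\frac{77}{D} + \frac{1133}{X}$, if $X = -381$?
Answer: $- \frac{1003420}{334137} \approx -3.003$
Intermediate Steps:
$\frac{77}{D} + \frac{1133}{X} = \frac{77}{-2631} + \frac{1133}{-381} = 77 \left(- \frac{1}{2631}\right) + 1133 \left(- \frac{1}{381}\right) = - \frac{77}{2631} - \frac{1133}{381} = - \frac{1003420}{334137}$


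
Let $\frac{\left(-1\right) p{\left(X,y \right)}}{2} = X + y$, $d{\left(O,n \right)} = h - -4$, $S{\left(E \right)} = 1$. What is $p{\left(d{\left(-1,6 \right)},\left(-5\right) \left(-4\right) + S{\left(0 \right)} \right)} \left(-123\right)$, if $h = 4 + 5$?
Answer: $8364$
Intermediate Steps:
$h = 9$
$d{\left(O,n \right)} = 13$ ($d{\left(O,n \right)} = 9 - -4 = 9 + 4 = 13$)
$p{\left(X,y \right)} = - 2 X - 2 y$ ($p{\left(X,y \right)} = - 2 \left(X + y\right) = - 2 X - 2 y$)
$p{\left(d{\left(-1,6 \right)},\left(-5\right) \left(-4\right) + S{\left(0 \right)} \right)} \left(-123\right) = \left(\left(-2\right) 13 - 2 \left(\left(-5\right) \left(-4\right) + 1\right)\right) \left(-123\right) = \left(-26 - 2 \left(20 + 1\right)\right) \left(-123\right) = \left(-26 - 42\right) \left(-123\right) = \left(-68\right) \left(-123\right) = 8364$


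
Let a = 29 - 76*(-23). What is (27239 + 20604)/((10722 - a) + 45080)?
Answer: 47843/54025 ≈ 0.88557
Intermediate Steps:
a = 1777 (a = 29 + 1748 = 1777)
(27239 + 20604)/((10722 - a) + 45080) = (27239 + 20604)/((10722 - 1*1777) + 45080) = 47843/((10722 - 1777) + 45080) = 47843/(8945 + 45080) = 47843/54025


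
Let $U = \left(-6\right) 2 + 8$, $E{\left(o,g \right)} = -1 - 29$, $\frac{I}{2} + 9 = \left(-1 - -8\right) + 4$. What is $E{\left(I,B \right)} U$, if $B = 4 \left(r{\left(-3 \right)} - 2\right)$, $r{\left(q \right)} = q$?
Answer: $120$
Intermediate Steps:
$I = 4$ ($I = -18 + 2 \left(\left(-1 - -8\right) + 4\right) = -18 + 2 \left(\left(-1 + 8\right) + 4\right) = -18 + 2 \left(7 + 4\right) = -18 + 2 \cdot 11 = -18 + 22 = 4$)
$B = -20$ ($B = 4 \left(-3 - 2\right) = 4 \left(-5\right) = -20$)
$E{\left(o,g \right)} = -30$
$U = -4$ ($U = -12 + 8 = -4$)
$E{\left(I,B \right)} U = \left(-30\right) \left(-4\right) = 120$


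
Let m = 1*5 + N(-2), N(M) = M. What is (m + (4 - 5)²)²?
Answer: 16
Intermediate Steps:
m = 3 (m = 1*5 - 2 = 5 - 2 = 3)
(m + (4 - 5)²)² = (3 + (4 - 5)²)² = (3 + (-1)²)² = (3 + 1)² = 4² = 16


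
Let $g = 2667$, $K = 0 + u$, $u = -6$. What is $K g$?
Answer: $-16002$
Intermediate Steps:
$K = -6$ ($K = 0 - 6 = -6$)
$K g = \left(-6\right) 2667 = -16002$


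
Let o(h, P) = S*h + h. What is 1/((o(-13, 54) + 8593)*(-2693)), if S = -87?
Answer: -1/26151723 ≈ -3.8238e-8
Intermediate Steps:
o(h, P) = -86*h (o(h, P) = -87*h + h = -86*h)
1/((o(-13, 54) + 8593)*(-2693)) = 1/((-86*(-13) + 8593)*(-2693)) = -1/2693/(1118 + 8593) = -1/2693/9711 = (1/9711)*(-1/2693) = -1/26151723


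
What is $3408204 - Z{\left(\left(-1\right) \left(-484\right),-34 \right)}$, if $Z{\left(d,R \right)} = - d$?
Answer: $3408688$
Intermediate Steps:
$3408204 - Z{\left(\left(-1\right) \left(-484\right),-34 \right)} = 3408204 - - \left(-1\right) \left(-484\right) = 3408204 - \left(-1\right) 484 = 3408204 - -484 = 3408204 + 484 = 3408688$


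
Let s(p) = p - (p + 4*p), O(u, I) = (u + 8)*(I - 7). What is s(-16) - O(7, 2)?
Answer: 139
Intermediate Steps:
O(u, I) = (-7 + I)*(8 + u) (O(u, I) = (8 + u)*(-7 + I) = (-7 + I)*(8 + u))
s(p) = -4*p (s(p) = p - 5*p = -4*p)
s(-16) - O(7, 2) = -4*(-16) - (-56 - 7*7 + 8*2 + 2*7) = 64 - (-56 - 49 + 16 + 14) = 64 - 1*(-75) = 64 + 75 = 139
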